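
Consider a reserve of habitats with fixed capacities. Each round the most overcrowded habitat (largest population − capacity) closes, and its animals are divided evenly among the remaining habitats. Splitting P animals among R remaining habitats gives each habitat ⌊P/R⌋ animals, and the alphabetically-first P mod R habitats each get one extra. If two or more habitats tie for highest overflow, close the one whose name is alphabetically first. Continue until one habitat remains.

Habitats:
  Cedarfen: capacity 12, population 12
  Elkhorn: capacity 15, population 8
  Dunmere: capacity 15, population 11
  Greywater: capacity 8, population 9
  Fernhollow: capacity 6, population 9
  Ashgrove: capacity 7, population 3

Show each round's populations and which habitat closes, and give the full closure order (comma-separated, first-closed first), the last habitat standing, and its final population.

Closure order: Fernhollow, Cedarfen, Greywater, Ashgrove, Dunmere
Last habitat: Elkhorn with 52 animals

Round 1: Ashgrove=3 Cedarfen=12 Dunmere=11 Elkhorn=8 Fernhollow=9 Greywater=9 → close Fernhollow (overflow 3)
  9÷5 = 1 each, +1 to first 4
Round 2: Ashgrove=5 Cedarfen=14 Dunmere=13 Elkhorn=10 Greywater=10 → close Cedarfen (overflow 2)
  14÷4 = 3 each, +1 to first 2
Round 3: Ashgrove=9 Dunmere=17 Elkhorn=13 Greywater=13 → close Greywater (overflow 5)
  13÷3 = 4 each, +1 to first 1
Round 4: Ashgrove=14 Dunmere=21 Elkhorn=17 → close Ashgrove (overflow 7)
  14÷2 = 7 each, +1 to first 0
Round 5: Dunmere=28 Elkhorn=24 → close Dunmere (overflow 13)
  28÷1 = 28 each, +1 to first 0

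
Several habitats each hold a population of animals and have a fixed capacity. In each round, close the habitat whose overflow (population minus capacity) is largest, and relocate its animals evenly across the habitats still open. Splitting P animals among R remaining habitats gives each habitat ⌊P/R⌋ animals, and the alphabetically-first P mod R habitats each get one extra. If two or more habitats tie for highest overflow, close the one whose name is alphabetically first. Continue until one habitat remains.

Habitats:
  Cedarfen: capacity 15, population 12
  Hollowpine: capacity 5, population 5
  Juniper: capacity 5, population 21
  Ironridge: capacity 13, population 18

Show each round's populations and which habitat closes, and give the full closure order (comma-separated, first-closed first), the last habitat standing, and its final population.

Round 1: Cedarfen=12 Hollowpine=5 Ironridge=18 Juniper=21 → close Juniper (overflow 16)
  21÷3 = 7 each, +1 to first 0
Round 2: Cedarfen=19 Hollowpine=12 Ironridge=25 → close Ironridge (overflow 12)
  25÷2 = 12 each, +1 to first 1
Round 3: Cedarfen=32 Hollowpine=24 → close Hollowpine (overflow 19)
  24÷1 = 24 each, +1 to first 0

Closure order: Juniper, Ironridge, Hollowpine
Last habitat: Cedarfen with 56 animals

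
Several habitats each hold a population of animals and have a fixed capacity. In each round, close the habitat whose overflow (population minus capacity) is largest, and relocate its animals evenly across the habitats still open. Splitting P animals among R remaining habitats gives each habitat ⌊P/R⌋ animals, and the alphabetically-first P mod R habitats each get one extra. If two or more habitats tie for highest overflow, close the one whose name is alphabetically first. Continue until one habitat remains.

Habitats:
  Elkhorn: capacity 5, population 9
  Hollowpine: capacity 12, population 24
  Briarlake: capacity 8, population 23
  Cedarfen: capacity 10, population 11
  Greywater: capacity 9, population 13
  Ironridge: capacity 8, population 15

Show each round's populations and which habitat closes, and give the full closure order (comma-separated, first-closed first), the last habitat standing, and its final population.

Round 1: Briarlake=23 Cedarfen=11 Elkhorn=9 Greywater=13 Hollowpine=24 Ironridge=15 → close Briarlake (overflow 15)
  23÷5 = 4 each, +1 to first 3
Round 2: Cedarfen=16 Elkhorn=14 Greywater=18 Hollowpine=28 Ironridge=19 → close Hollowpine (overflow 16)
  28÷4 = 7 each, +1 to first 0
Round 3: Cedarfen=23 Elkhorn=21 Greywater=25 Ironridge=26 → close Ironridge (overflow 18)
  26÷3 = 8 each, +1 to first 2
Round 4: Cedarfen=32 Elkhorn=30 Greywater=33 → close Elkhorn (overflow 25)
  30÷2 = 15 each, +1 to first 0
Round 5: Cedarfen=47 Greywater=48 → close Greywater (overflow 39)
  48÷1 = 48 each, +1 to first 0

Closure order: Briarlake, Hollowpine, Ironridge, Elkhorn, Greywater
Last habitat: Cedarfen with 95 animals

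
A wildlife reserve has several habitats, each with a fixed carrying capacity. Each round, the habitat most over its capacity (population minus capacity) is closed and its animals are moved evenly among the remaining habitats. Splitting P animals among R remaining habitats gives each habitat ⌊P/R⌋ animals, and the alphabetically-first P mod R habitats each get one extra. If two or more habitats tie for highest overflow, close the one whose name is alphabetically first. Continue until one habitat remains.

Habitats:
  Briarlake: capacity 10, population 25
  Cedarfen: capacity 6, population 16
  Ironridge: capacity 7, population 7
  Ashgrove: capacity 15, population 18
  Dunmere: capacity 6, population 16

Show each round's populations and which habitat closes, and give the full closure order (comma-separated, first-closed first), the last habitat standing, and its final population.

Round 1: Ashgrove=18 Briarlake=25 Cedarfen=16 Dunmere=16 Ironridge=7 → close Briarlake (overflow 15)
  25÷4 = 6 each, +1 to first 1
Round 2: Ashgrove=25 Cedarfen=22 Dunmere=22 Ironridge=13 → close Cedarfen (overflow 16)
  22÷3 = 7 each, +1 to first 1
Round 3: Ashgrove=33 Dunmere=29 Ironridge=20 → close Dunmere (overflow 23)
  29÷2 = 14 each, +1 to first 1
Round 4: Ashgrove=48 Ironridge=34 → close Ashgrove (overflow 33)
  48÷1 = 48 each, +1 to first 0

Closure order: Briarlake, Cedarfen, Dunmere, Ashgrove
Last habitat: Ironridge with 82 animals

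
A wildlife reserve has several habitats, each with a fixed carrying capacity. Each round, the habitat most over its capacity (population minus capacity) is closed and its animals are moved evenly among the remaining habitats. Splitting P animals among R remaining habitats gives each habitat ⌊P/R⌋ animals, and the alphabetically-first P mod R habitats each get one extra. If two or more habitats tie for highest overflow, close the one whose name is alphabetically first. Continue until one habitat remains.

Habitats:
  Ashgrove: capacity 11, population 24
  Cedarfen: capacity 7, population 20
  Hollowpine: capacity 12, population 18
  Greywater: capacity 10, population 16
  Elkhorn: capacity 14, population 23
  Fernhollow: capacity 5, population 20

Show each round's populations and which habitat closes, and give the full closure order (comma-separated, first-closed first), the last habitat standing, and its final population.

Closure order: Fernhollow, Ashgrove, Cedarfen, Elkhorn, Greywater
Last habitat: Hollowpine with 121 animals

Round 1: Ashgrove=24 Cedarfen=20 Elkhorn=23 Fernhollow=20 Greywater=16 Hollowpine=18 → close Fernhollow (overflow 15)
  20÷5 = 4 each, +1 to first 0
Round 2: Ashgrove=28 Cedarfen=24 Elkhorn=27 Greywater=20 Hollowpine=22 → close Ashgrove (overflow 17)
  28÷4 = 7 each, +1 to first 0
Round 3: Cedarfen=31 Elkhorn=34 Greywater=27 Hollowpine=29 → close Cedarfen (overflow 24)
  31÷3 = 10 each, +1 to first 1
Round 4: Elkhorn=45 Greywater=37 Hollowpine=39 → close Elkhorn (overflow 31)
  45÷2 = 22 each, +1 to first 1
Round 5: Greywater=60 Hollowpine=61 → close Greywater (overflow 50)
  60÷1 = 60 each, +1 to first 0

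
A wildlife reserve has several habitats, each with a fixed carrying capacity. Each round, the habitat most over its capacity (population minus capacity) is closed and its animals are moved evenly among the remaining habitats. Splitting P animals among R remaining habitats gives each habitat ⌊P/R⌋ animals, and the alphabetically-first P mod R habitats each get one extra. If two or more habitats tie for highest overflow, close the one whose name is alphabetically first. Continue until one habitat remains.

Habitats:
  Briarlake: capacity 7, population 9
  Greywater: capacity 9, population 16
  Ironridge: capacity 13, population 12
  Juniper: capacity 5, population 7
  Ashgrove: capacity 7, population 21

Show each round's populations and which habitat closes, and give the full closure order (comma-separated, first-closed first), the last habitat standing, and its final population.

Round 1: Ashgrove=21 Briarlake=9 Greywater=16 Ironridge=12 Juniper=7 → close Ashgrove (overflow 14)
  21÷4 = 5 each, +1 to first 1
Round 2: Briarlake=15 Greywater=21 Ironridge=17 Juniper=12 → close Greywater (overflow 12)
  21÷3 = 7 each, +1 to first 0
Round 3: Briarlake=22 Ironridge=24 Juniper=19 → close Briarlake (overflow 15)
  22÷2 = 11 each, +1 to first 0
Round 4: Ironridge=35 Juniper=30 → close Juniper (overflow 25)
  30÷1 = 30 each, +1 to first 0

Closure order: Ashgrove, Greywater, Briarlake, Juniper
Last habitat: Ironridge with 65 animals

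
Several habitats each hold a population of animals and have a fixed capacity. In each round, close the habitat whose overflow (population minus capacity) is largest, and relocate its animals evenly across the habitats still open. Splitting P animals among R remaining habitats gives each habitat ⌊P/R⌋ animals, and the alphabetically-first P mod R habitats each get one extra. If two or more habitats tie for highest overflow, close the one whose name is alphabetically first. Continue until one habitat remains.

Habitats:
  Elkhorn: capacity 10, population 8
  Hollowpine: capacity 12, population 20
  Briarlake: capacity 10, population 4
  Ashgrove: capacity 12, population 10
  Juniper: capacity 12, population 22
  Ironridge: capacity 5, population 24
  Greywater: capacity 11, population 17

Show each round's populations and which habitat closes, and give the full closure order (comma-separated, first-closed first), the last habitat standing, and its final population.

Round 1: Ashgrove=10 Briarlake=4 Elkhorn=8 Greywater=17 Hollowpine=20 Ironridge=24 Juniper=22 → close Ironridge (overflow 19)
  24÷6 = 4 each, +1 to first 0
Round 2: Ashgrove=14 Briarlake=8 Elkhorn=12 Greywater=21 Hollowpine=24 Juniper=26 → close Juniper (overflow 14)
  26÷5 = 5 each, +1 to first 1
Round 3: Ashgrove=20 Briarlake=13 Elkhorn=17 Greywater=26 Hollowpine=29 → close Hollowpine (overflow 17)
  29÷4 = 7 each, +1 to first 1
Round 4: Ashgrove=28 Briarlake=20 Elkhorn=24 Greywater=33 → close Greywater (overflow 22)
  33÷3 = 11 each, +1 to first 0
Round 5: Ashgrove=39 Briarlake=31 Elkhorn=35 → close Ashgrove (overflow 27)
  39÷2 = 19 each, +1 to first 1
Round 6: Briarlake=51 Elkhorn=54 → close Elkhorn (overflow 44)
  54÷1 = 54 each, +1 to first 0

Closure order: Ironridge, Juniper, Hollowpine, Greywater, Ashgrove, Elkhorn
Last habitat: Briarlake with 105 animals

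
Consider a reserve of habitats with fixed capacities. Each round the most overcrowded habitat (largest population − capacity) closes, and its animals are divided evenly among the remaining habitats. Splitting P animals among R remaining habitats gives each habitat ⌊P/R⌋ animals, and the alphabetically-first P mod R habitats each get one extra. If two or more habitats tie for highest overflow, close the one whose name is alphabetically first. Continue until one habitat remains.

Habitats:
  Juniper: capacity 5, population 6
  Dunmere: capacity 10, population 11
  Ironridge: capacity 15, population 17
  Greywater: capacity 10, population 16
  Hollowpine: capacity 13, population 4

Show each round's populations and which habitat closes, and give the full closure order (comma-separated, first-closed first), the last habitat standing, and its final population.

Closure order: Greywater, Ironridge, Dunmere, Juniper
Last habitat: Hollowpine with 54 animals

Round 1: Dunmere=11 Greywater=16 Hollowpine=4 Ironridge=17 Juniper=6 → close Greywater (overflow 6)
  16÷4 = 4 each, +1 to first 0
Round 2: Dunmere=15 Hollowpine=8 Ironridge=21 Juniper=10 → close Ironridge (overflow 6)
  21÷3 = 7 each, +1 to first 0
Round 3: Dunmere=22 Hollowpine=15 Juniper=17 → close Dunmere (overflow 12)
  22÷2 = 11 each, +1 to first 0
Round 4: Hollowpine=26 Juniper=28 → close Juniper (overflow 23)
  28÷1 = 28 each, +1 to first 0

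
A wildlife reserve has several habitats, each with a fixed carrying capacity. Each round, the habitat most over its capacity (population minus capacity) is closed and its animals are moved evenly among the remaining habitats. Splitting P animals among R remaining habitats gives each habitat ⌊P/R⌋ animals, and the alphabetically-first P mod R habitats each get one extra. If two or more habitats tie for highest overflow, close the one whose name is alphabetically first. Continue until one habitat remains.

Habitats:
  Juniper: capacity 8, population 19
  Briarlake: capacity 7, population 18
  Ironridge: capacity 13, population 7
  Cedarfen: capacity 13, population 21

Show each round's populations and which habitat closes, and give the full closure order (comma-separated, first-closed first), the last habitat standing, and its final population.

Round 1: Briarlake=18 Cedarfen=21 Ironridge=7 Juniper=19 → close Briarlake (overflow 11)
  18÷3 = 6 each, +1 to first 0
Round 2: Cedarfen=27 Ironridge=13 Juniper=25 → close Juniper (overflow 17)
  25÷2 = 12 each, +1 to first 1
Round 3: Cedarfen=40 Ironridge=25 → close Cedarfen (overflow 27)
  40÷1 = 40 each, +1 to first 0

Closure order: Briarlake, Juniper, Cedarfen
Last habitat: Ironridge with 65 animals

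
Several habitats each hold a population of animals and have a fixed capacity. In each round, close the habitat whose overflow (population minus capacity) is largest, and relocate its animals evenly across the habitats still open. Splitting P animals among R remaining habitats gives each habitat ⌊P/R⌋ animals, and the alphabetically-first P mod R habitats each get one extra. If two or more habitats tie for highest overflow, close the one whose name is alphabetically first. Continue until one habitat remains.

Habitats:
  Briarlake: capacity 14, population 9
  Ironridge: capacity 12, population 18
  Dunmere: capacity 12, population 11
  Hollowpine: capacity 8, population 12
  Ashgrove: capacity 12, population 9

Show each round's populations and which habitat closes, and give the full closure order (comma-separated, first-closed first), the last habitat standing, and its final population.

Round 1: Ashgrove=9 Briarlake=9 Dunmere=11 Hollowpine=12 Ironridge=18 → close Ironridge (overflow 6)
  18÷4 = 4 each, +1 to first 2
Round 2: Ashgrove=14 Briarlake=14 Dunmere=15 Hollowpine=16 → close Hollowpine (overflow 8)
  16÷3 = 5 each, +1 to first 1
Round 3: Ashgrove=20 Briarlake=19 Dunmere=20 → close Ashgrove (overflow 8)
  20÷2 = 10 each, +1 to first 0
Round 4: Briarlake=29 Dunmere=30 → close Dunmere (overflow 18)
  30÷1 = 30 each, +1 to first 0

Closure order: Ironridge, Hollowpine, Ashgrove, Dunmere
Last habitat: Briarlake with 59 animals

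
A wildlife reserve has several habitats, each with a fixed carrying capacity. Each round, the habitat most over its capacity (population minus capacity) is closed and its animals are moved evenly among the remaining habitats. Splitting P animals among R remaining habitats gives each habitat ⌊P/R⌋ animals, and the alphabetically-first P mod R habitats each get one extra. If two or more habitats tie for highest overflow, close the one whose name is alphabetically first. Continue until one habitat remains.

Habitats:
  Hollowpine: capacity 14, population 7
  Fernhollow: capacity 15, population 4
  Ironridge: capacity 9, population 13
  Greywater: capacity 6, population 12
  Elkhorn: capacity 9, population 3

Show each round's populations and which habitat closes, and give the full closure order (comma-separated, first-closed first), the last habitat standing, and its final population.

Closure order: Greywater, Ironridge, Elkhorn, Hollowpine
Last habitat: Fernhollow with 39 animals

Round 1: Elkhorn=3 Fernhollow=4 Greywater=12 Hollowpine=7 Ironridge=13 → close Greywater (overflow 6)
  12÷4 = 3 each, +1 to first 0
Round 2: Elkhorn=6 Fernhollow=7 Hollowpine=10 Ironridge=16 → close Ironridge (overflow 7)
  16÷3 = 5 each, +1 to first 1
Round 3: Elkhorn=12 Fernhollow=12 Hollowpine=15 → close Elkhorn (overflow 3)
  12÷2 = 6 each, +1 to first 0
Round 4: Fernhollow=18 Hollowpine=21 → close Hollowpine (overflow 7)
  21÷1 = 21 each, +1 to first 0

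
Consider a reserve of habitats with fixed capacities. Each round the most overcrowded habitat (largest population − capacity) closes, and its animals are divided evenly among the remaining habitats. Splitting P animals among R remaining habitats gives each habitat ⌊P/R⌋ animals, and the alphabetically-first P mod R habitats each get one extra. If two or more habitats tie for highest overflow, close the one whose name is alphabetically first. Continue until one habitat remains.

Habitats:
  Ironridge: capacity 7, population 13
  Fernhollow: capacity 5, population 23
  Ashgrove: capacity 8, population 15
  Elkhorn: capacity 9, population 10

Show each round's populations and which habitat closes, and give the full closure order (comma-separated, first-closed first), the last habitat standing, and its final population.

Closure order: Fernhollow, Ashgrove, Ironridge
Last habitat: Elkhorn with 61 animals

Round 1: Ashgrove=15 Elkhorn=10 Fernhollow=23 Ironridge=13 → close Fernhollow (overflow 18)
  23÷3 = 7 each, +1 to first 2
Round 2: Ashgrove=23 Elkhorn=18 Ironridge=20 → close Ashgrove (overflow 15)
  23÷2 = 11 each, +1 to first 1
Round 3: Elkhorn=30 Ironridge=31 → close Ironridge (overflow 24)
  31÷1 = 31 each, +1 to first 0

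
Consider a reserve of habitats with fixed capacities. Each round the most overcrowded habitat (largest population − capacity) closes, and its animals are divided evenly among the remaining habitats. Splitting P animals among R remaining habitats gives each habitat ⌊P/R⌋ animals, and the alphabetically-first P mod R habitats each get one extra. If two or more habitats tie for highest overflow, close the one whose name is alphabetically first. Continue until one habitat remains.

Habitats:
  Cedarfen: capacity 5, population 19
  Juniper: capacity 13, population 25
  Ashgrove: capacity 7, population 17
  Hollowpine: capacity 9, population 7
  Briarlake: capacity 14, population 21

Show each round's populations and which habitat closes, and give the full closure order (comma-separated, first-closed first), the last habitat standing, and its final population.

Round 1: Ashgrove=17 Briarlake=21 Cedarfen=19 Hollowpine=7 Juniper=25 → close Cedarfen (overflow 14)
  19÷4 = 4 each, +1 to first 3
Round 2: Ashgrove=22 Briarlake=26 Hollowpine=12 Juniper=29 → close Juniper (overflow 16)
  29÷3 = 9 each, +1 to first 2
Round 3: Ashgrove=32 Briarlake=36 Hollowpine=21 → close Ashgrove (overflow 25)
  32÷2 = 16 each, +1 to first 0
Round 4: Briarlake=52 Hollowpine=37 → close Briarlake (overflow 38)
  52÷1 = 52 each, +1 to first 0

Closure order: Cedarfen, Juniper, Ashgrove, Briarlake
Last habitat: Hollowpine with 89 animals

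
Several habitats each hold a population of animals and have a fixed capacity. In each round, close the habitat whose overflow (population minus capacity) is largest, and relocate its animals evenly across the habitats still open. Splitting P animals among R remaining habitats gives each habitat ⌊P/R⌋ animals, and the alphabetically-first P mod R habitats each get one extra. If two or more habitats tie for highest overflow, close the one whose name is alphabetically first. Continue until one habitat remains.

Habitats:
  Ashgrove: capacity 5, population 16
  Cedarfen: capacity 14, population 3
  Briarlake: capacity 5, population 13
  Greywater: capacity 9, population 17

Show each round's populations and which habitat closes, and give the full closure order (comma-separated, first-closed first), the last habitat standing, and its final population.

Closure order: Ashgrove, Briarlake, Greywater
Last habitat: Cedarfen with 49 animals

Round 1: Ashgrove=16 Briarlake=13 Cedarfen=3 Greywater=17 → close Ashgrove (overflow 11)
  16÷3 = 5 each, +1 to first 1
Round 2: Briarlake=19 Cedarfen=8 Greywater=22 → close Briarlake (overflow 14)
  19÷2 = 9 each, +1 to first 1
Round 3: Cedarfen=18 Greywater=31 → close Greywater (overflow 22)
  31÷1 = 31 each, +1 to first 0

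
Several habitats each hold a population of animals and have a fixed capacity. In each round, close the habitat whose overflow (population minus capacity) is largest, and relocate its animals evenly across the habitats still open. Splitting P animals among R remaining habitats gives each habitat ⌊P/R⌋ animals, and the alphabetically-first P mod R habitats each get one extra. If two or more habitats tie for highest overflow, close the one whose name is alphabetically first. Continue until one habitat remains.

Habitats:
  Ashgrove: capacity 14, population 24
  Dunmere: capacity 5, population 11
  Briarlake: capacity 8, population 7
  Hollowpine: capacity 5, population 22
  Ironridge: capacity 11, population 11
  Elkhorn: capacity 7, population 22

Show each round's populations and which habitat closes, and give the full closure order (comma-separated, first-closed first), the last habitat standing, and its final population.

Closure order: Hollowpine, Elkhorn, Ashgrove, Dunmere, Briarlake
Last habitat: Ironridge with 97 animals

Round 1: Ashgrove=24 Briarlake=7 Dunmere=11 Elkhorn=22 Hollowpine=22 Ironridge=11 → close Hollowpine (overflow 17)
  22÷5 = 4 each, +1 to first 2
Round 2: Ashgrove=29 Briarlake=12 Dunmere=15 Elkhorn=26 Ironridge=15 → close Elkhorn (overflow 19)
  26÷4 = 6 each, +1 to first 2
Round 3: Ashgrove=36 Briarlake=19 Dunmere=21 Ironridge=21 → close Ashgrove (overflow 22)
  36÷3 = 12 each, +1 to first 0
Round 4: Briarlake=31 Dunmere=33 Ironridge=33 → close Dunmere (overflow 28)
  33÷2 = 16 each, +1 to first 1
Round 5: Briarlake=48 Ironridge=49 → close Briarlake (overflow 40)
  48÷1 = 48 each, +1 to first 0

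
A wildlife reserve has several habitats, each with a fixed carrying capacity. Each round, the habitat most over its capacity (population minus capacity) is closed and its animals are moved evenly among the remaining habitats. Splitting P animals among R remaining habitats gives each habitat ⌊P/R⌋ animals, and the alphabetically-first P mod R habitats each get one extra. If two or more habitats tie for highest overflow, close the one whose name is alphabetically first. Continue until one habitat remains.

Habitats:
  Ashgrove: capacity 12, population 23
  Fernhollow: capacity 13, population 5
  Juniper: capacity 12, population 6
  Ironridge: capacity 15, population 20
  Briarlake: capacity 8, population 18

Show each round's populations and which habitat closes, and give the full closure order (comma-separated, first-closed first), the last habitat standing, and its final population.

Closure order: Ashgrove, Briarlake, Ironridge, Juniper
Last habitat: Fernhollow with 72 animals

Round 1: Ashgrove=23 Briarlake=18 Fernhollow=5 Ironridge=20 Juniper=6 → close Ashgrove (overflow 11)
  23÷4 = 5 each, +1 to first 3
Round 2: Briarlake=24 Fernhollow=11 Ironridge=26 Juniper=11 → close Briarlake (overflow 16)
  24÷3 = 8 each, +1 to first 0
Round 3: Fernhollow=19 Ironridge=34 Juniper=19 → close Ironridge (overflow 19)
  34÷2 = 17 each, +1 to first 0
Round 4: Fernhollow=36 Juniper=36 → close Juniper (overflow 24)
  36÷1 = 36 each, +1 to first 0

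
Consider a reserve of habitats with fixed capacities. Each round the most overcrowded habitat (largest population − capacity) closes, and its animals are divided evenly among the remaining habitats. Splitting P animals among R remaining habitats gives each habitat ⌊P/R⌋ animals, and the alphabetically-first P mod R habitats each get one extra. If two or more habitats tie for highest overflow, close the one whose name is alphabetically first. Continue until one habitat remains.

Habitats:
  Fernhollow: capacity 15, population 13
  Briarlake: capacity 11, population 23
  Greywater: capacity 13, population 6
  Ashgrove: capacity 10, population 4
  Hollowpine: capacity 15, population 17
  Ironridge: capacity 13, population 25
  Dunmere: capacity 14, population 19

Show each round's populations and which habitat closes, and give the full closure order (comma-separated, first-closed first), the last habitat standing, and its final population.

Closure order: Briarlake, Ironridge, Dunmere, Hollowpine, Fernhollow, Ashgrove
Last habitat: Greywater with 107 animals

Round 1: Ashgrove=4 Briarlake=23 Dunmere=19 Fernhollow=13 Greywater=6 Hollowpine=17 Ironridge=25 → close Briarlake (overflow 12)
  23÷6 = 3 each, +1 to first 5
Round 2: Ashgrove=8 Dunmere=23 Fernhollow=17 Greywater=10 Hollowpine=21 Ironridge=28 → close Ironridge (overflow 15)
  28÷5 = 5 each, +1 to first 3
Round 3: Ashgrove=14 Dunmere=29 Fernhollow=23 Greywater=15 Hollowpine=26 → close Dunmere (overflow 15)
  29÷4 = 7 each, +1 to first 1
Round 4: Ashgrove=22 Fernhollow=30 Greywater=22 Hollowpine=33 → close Hollowpine (overflow 18)
  33÷3 = 11 each, +1 to first 0
Round 5: Ashgrove=33 Fernhollow=41 Greywater=33 → close Fernhollow (overflow 26)
  41÷2 = 20 each, +1 to first 1
Round 6: Ashgrove=54 Greywater=53 → close Ashgrove (overflow 44)
  54÷1 = 54 each, +1 to first 0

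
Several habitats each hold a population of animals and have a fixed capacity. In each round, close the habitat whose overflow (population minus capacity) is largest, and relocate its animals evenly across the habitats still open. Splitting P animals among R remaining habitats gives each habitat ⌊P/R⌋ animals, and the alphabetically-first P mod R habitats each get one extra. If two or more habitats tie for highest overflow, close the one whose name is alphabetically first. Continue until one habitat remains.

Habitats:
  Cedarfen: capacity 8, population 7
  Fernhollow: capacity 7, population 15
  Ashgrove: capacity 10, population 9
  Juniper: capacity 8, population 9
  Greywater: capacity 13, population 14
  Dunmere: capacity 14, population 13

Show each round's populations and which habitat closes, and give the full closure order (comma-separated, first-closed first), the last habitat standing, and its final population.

Closure order: Fernhollow, Greywater, Juniper, Ashgrove, Cedarfen
Last habitat: Dunmere with 67 animals

Round 1: Ashgrove=9 Cedarfen=7 Dunmere=13 Fernhollow=15 Greywater=14 Juniper=9 → close Fernhollow (overflow 8)
  15÷5 = 3 each, +1 to first 0
Round 2: Ashgrove=12 Cedarfen=10 Dunmere=16 Greywater=17 Juniper=12 → close Greywater (overflow 4)
  17÷4 = 4 each, +1 to first 1
Round 3: Ashgrove=17 Cedarfen=14 Dunmere=20 Juniper=16 → close Juniper (overflow 8)
  16÷3 = 5 each, +1 to first 1
Round 4: Ashgrove=23 Cedarfen=19 Dunmere=25 → close Ashgrove (overflow 13)
  23÷2 = 11 each, +1 to first 1
Round 5: Cedarfen=31 Dunmere=36 → close Cedarfen (overflow 23)
  31÷1 = 31 each, +1 to first 0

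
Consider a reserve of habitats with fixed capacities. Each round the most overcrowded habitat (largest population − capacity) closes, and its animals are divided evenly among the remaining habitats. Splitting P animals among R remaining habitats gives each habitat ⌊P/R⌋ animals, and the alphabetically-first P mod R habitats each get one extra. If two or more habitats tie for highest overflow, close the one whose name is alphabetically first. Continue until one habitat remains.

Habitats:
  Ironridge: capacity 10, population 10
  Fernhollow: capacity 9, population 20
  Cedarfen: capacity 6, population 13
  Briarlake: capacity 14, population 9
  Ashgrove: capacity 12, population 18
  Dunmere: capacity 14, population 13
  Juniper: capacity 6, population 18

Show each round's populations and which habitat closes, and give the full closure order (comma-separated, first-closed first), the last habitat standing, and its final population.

Round 1: Ashgrove=18 Briarlake=9 Cedarfen=13 Dunmere=13 Fernhollow=20 Ironridge=10 Juniper=18 → close Juniper (overflow 12)
  18÷6 = 3 each, +1 to first 0
Round 2: Ashgrove=21 Briarlake=12 Cedarfen=16 Dunmere=16 Fernhollow=23 Ironridge=13 → close Fernhollow (overflow 14)
  23÷5 = 4 each, +1 to first 3
Round 3: Ashgrove=26 Briarlake=17 Cedarfen=21 Dunmere=20 Ironridge=17 → close Cedarfen (overflow 15)
  21÷4 = 5 each, +1 to first 1
Round 4: Ashgrove=32 Briarlake=22 Dunmere=25 Ironridge=22 → close Ashgrove (overflow 20)
  32÷3 = 10 each, +1 to first 2
Round 5: Briarlake=33 Dunmere=36 Ironridge=32 → close Dunmere (overflow 22)
  36÷2 = 18 each, +1 to first 0
Round 6: Briarlake=51 Ironridge=50 → close Ironridge (overflow 40)
  50÷1 = 50 each, +1 to first 0

Closure order: Juniper, Fernhollow, Cedarfen, Ashgrove, Dunmere, Ironridge
Last habitat: Briarlake with 101 animals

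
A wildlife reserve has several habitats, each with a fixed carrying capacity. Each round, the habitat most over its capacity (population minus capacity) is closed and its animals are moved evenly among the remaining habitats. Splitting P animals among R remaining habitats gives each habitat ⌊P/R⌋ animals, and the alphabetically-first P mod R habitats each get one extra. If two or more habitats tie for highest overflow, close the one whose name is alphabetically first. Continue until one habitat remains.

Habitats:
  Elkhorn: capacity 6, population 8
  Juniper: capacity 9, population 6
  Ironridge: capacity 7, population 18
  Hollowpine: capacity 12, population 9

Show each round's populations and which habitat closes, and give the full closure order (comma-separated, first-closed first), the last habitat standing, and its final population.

Closure order: Ironridge, Elkhorn, Hollowpine
Last habitat: Juniper with 41 animals

Round 1: Elkhorn=8 Hollowpine=9 Ironridge=18 Juniper=6 → close Ironridge (overflow 11)
  18÷3 = 6 each, +1 to first 0
Round 2: Elkhorn=14 Hollowpine=15 Juniper=12 → close Elkhorn (overflow 8)
  14÷2 = 7 each, +1 to first 0
Round 3: Hollowpine=22 Juniper=19 → close Hollowpine (overflow 10)
  22÷1 = 22 each, +1 to first 0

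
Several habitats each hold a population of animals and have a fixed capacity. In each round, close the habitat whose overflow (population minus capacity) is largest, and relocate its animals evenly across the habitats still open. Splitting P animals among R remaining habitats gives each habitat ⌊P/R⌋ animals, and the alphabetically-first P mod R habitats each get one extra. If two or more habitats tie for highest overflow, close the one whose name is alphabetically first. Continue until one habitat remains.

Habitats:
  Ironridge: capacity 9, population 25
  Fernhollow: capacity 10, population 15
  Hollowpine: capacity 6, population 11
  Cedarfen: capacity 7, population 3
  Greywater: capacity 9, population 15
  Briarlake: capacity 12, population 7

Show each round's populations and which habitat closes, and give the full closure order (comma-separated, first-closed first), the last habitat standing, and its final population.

Round 1: Briarlake=7 Cedarfen=3 Fernhollow=15 Greywater=15 Hollowpine=11 Ironridge=25 → close Ironridge (overflow 16)
  25÷5 = 5 each, +1 to first 0
Round 2: Briarlake=12 Cedarfen=8 Fernhollow=20 Greywater=20 Hollowpine=16 → close Greywater (overflow 11)
  20÷4 = 5 each, +1 to first 0
Round 3: Briarlake=17 Cedarfen=13 Fernhollow=25 Hollowpine=21 → close Fernhollow (overflow 15)
  25÷3 = 8 each, +1 to first 1
Round 4: Briarlake=26 Cedarfen=21 Hollowpine=29 → close Hollowpine (overflow 23)
  29÷2 = 14 each, +1 to first 1
Round 5: Briarlake=41 Cedarfen=35 → close Briarlake (overflow 29)
  41÷1 = 41 each, +1 to first 0

Closure order: Ironridge, Greywater, Fernhollow, Hollowpine, Briarlake
Last habitat: Cedarfen with 76 animals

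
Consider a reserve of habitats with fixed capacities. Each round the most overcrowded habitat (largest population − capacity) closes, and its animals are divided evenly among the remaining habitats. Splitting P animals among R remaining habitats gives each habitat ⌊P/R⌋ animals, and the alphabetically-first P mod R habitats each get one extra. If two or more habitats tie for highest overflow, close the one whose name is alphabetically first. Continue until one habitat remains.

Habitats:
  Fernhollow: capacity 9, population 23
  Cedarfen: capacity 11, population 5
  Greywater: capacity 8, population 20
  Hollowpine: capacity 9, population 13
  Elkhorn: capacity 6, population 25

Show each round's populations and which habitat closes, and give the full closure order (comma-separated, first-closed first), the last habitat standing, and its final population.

Closure order: Elkhorn, Fernhollow, Greywater, Hollowpine
Last habitat: Cedarfen with 86 animals

Round 1: Cedarfen=5 Elkhorn=25 Fernhollow=23 Greywater=20 Hollowpine=13 → close Elkhorn (overflow 19)
  25÷4 = 6 each, +1 to first 1
Round 2: Cedarfen=12 Fernhollow=29 Greywater=26 Hollowpine=19 → close Fernhollow (overflow 20)
  29÷3 = 9 each, +1 to first 2
Round 3: Cedarfen=22 Greywater=36 Hollowpine=28 → close Greywater (overflow 28)
  36÷2 = 18 each, +1 to first 0
Round 4: Cedarfen=40 Hollowpine=46 → close Hollowpine (overflow 37)
  46÷1 = 46 each, +1 to first 0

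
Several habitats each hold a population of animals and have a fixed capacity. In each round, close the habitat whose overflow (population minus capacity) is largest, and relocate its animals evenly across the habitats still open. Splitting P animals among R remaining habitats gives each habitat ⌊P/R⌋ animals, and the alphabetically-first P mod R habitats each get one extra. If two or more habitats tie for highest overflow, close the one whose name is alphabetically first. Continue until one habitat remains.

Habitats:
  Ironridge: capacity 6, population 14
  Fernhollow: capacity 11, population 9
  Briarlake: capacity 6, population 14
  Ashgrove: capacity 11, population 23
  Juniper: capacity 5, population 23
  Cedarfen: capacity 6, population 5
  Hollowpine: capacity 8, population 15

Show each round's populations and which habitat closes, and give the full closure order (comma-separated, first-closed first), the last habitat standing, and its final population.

Round 1: Ashgrove=23 Briarlake=14 Cedarfen=5 Fernhollow=9 Hollowpine=15 Ironridge=14 Juniper=23 → close Juniper (overflow 18)
  23÷6 = 3 each, +1 to first 5
Round 2: Ashgrove=27 Briarlake=18 Cedarfen=9 Fernhollow=13 Hollowpine=19 Ironridge=17 → close Ashgrove (overflow 16)
  27÷5 = 5 each, +1 to first 2
Round 3: Briarlake=24 Cedarfen=15 Fernhollow=18 Hollowpine=24 Ironridge=22 → close Briarlake (overflow 18)
  24÷4 = 6 each, +1 to first 0
Round 4: Cedarfen=21 Fernhollow=24 Hollowpine=30 Ironridge=28 → close Hollowpine (overflow 22)
  30÷3 = 10 each, +1 to first 0
Round 5: Cedarfen=31 Fernhollow=34 Ironridge=38 → close Ironridge (overflow 32)
  38÷2 = 19 each, +1 to first 0
Round 6: Cedarfen=50 Fernhollow=53 → close Cedarfen (overflow 44)
  50÷1 = 50 each, +1 to first 0

Closure order: Juniper, Ashgrove, Briarlake, Hollowpine, Ironridge, Cedarfen
Last habitat: Fernhollow with 103 animals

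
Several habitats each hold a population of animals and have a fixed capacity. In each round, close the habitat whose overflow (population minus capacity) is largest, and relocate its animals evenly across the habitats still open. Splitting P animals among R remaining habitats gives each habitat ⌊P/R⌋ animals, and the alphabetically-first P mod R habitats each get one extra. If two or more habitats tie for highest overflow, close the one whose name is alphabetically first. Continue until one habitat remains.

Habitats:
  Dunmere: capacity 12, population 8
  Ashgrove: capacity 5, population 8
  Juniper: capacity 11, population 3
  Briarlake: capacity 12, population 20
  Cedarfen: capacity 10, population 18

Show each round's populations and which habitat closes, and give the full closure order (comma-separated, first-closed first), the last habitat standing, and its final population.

Closure order: Briarlake, Cedarfen, Ashgrove, Dunmere
Last habitat: Juniper with 57 animals

Round 1: Ashgrove=8 Briarlake=20 Cedarfen=18 Dunmere=8 Juniper=3 → close Briarlake (overflow 8)
  20÷4 = 5 each, +1 to first 0
Round 2: Ashgrove=13 Cedarfen=23 Dunmere=13 Juniper=8 → close Cedarfen (overflow 13)
  23÷3 = 7 each, +1 to first 2
Round 3: Ashgrove=21 Dunmere=21 Juniper=15 → close Ashgrove (overflow 16)
  21÷2 = 10 each, +1 to first 1
Round 4: Dunmere=32 Juniper=25 → close Dunmere (overflow 20)
  32÷1 = 32 each, +1 to first 0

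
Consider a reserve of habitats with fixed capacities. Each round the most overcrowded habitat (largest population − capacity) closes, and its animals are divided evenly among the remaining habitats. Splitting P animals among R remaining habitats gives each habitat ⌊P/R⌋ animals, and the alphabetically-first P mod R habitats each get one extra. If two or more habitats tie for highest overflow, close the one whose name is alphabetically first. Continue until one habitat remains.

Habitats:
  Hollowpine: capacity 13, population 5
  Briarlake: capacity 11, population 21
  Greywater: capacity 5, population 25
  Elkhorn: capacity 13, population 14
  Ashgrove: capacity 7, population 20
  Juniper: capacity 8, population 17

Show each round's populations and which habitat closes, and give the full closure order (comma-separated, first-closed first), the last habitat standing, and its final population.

Round 1: Ashgrove=20 Briarlake=21 Elkhorn=14 Greywater=25 Hollowpine=5 Juniper=17 → close Greywater (overflow 20)
  25÷5 = 5 each, +1 to first 0
Round 2: Ashgrove=25 Briarlake=26 Elkhorn=19 Hollowpine=10 Juniper=22 → close Ashgrove (overflow 18)
  25÷4 = 6 each, +1 to first 1
Round 3: Briarlake=33 Elkhorn=25 Hollowpine=16 Juniper=28 → close Briarlake (overflow 22)
  33÷3 = 11 each, +1 to first 0
Round 4: Elkhorn=36 Hollowpine=27 Juniper=39 → close Juniper (overflow 31)
  39÷2 = 19 each, +1 to first 1
Round 5: Elkhorn=56 Hollowpine=46 → close Elkhorn (overflow 43)
  56÷1 = 56 each, +1 to first 0

Closure order: Greywater, Ashgrove, Briarlake, Juniper, Elkhorn
Last habitat: Hollowpine with 102 animals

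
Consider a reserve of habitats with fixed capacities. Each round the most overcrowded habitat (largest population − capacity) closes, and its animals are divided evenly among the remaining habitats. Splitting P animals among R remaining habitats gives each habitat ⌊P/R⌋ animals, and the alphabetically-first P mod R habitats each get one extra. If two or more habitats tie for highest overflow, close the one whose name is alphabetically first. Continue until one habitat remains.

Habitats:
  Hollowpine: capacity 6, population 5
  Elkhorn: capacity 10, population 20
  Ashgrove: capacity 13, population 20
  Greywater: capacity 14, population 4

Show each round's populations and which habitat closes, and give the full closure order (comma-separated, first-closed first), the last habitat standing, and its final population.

Closure order: Elkhorn, Ashgrove, Hollowpine
Last habitat: Greywater with 49 animals

Round 1: Ashgrove=20 Elkhorn=20 Greywater=4 Hollowpine=5 → close Elkhorn (overflow 10)
  20÷3 = 6 each, +1 to first 2
Round 2: Ashgrove=27 Greywater=11 Hollowpine=11 → close Ashgrove (overflow 14)
  27÷2 = 13 each, +1 to first 1
Round 3: Greywater=25 Hollowpine=24 → close Hollowpine (overflow 18)
  24÷1 = 24 each, +1 to first 0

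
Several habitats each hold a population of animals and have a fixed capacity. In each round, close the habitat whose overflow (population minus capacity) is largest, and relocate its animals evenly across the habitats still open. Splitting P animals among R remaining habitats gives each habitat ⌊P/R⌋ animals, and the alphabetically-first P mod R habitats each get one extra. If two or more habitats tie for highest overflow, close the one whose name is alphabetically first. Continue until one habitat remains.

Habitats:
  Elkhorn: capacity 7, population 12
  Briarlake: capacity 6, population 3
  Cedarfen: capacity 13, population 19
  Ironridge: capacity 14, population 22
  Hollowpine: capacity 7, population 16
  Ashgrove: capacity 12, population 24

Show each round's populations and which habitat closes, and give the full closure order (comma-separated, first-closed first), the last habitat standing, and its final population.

Closure order: Ashgrove, Hollowpine, Ironridge, Cedarfen, Elkhorn
Last habitat: Briarlake with 96 animals

Round 1: Ashgrove=24 Briarlake=3 Cedarfen=19 Elkhorn=12 Hollowpine=16 Ironridge=22 → close Ashgrove (overflow 12)
  24÷5 = 4 each, +1 to first 4
Round 2: Briarlake=8 Cedarfen=24 Elkhorn=17 Hollowpine=21 Ironridge=26 → close Hollowpine (overflow 14)
  21÷4 = 5 each, +1 to first 1
Round 3: Briarlake=14 Cedarfen=29 Elkhorn=22 Ironridge=31 → close Ironridge (overflow 17)
  31÷3 = 10 each, +1 to first 1
Round 4: Briarlake=25 Cedarfen=39 Elkhorn=32 → close Cedarfen (overflow 26)
  39÷2 = 19 each, +1 to first 1
Round 5: Briarlake=45 Elkhorn=51 → close Elkhorn (overflow 44)
  51÷1 = 51 each, +1 to first 0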